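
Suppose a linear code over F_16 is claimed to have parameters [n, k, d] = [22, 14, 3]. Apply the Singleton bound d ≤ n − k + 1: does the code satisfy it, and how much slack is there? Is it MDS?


Singleton RHS = n − k + 1 = 9, slack = 6, bound satisfied, not MDS.

Singleton bound: d ≤ n − k + 1.
Here n = 22, k = 14, so n − k + 1 = 9.
Given d = 3, check d ≤ 9: YES.
Slack = (n − k + 1) − d = 6.
The code is NOT MDS (slack = 6 > 0).
Description: the claimed parameters are [22, 14, 3]_16; such a code would be non-MDS.


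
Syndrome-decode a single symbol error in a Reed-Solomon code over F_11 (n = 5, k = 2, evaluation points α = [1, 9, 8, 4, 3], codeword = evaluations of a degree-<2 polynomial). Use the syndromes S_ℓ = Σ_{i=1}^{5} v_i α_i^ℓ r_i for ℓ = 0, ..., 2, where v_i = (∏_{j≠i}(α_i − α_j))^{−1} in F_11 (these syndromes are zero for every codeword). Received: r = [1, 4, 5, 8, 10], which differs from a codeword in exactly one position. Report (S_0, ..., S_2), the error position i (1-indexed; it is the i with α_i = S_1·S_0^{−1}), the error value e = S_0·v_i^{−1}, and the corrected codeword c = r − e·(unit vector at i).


S = (2, 8, 10), error at position 4, error magnitude e = 10, c = [1, 4, 5, 9, 10].

Step 1: column multipliers v_i = (∏_{j≠i}(α_i − α_j))^{−1} mod 11.
  i = 1 (α = 1): (1−9)(1−8)(1−4)(1−3) = (−8)·(−7)·(−3)·(−2) = 336 ≡ 6, so v_1 = 6^{−1} = 2 (mod 11).
  i = 2 (α = 9): (9−1)(9−8)(9−4)(9−3) = 8·1·5·6 = 240 ≡ 9, so v_2 = 9^{−1} = 5 (mod 11).
  i = 3 (α = 8): (8−1)(8−9)(8−4)(8−3) = 7·(−1)·4·5 = −140 ≡ 3, so v_3 = 3^{−1} = 4 (mod 11).
  i = 4 (α = 4): (4−1)(4−9)(4−8)(4−3) = 3·(−5)·(−4)·1 = 60 ≡ 5, so v_4 = 5^{−1} = 9 (mod 11).
  i = 5 (α = 3): (3−1)(3−9)(3−8)(3−4) = 2·(−6)·(−5)·(−1) = −60 ≡ 6, so v_5 = 6^{−1} = 2 (mod 11).
  v = [2, 5, 4, 9, 2].
Step 2: syndromes of r = [1, 4, 5, 8, 10] (all sums mod 11).
  S_0 = Σ v_i r_i = 2·1 + 5·4 + 4·5 + 9·8 + 2·10 = 134 ≡ 2.
  S_1 = Σ v_i α_i r_i = 2·1·1 + 5·9·4 + 4·8·5 + 9·4·8 + 2·3·10 = 690 ≡ 8.
  α_i^2 mod 11 = [1, 4, 9, 5, 9].
  S_2 = Σ v_i α_i^2 r_i = 2·1·1 + 5·4·4 + 4·9·5 + 9·5·8 + 2·9·10 = 802 ≡ 10.
  S = (2, 8, 10) ≠ 0, so r is not a codeword (an error is present).
Step 3: locate the error. For a single error e at position i, S_ℓ = v_i·e·α_i^ℓ, so α_err = S_1/S_0.
  S_0^{−1} = 2^{−1} = 6 (mod 11), so α_err = 8·6 = 48 ≡ 4 = α_4. Error position i = 4.
  Consistency check: S_2/S_1 = 10·7 = 70 ≡ 4 = α_err ✓ (single-error assumption holds).
Step 4: error magnitude e = S_0/v_4 = S_0·∏_{j≠4}(α_4 − α_j) = 2·5 = 10 ≡ 10 (mod 11).
Step 5: correct position 4: c_4 = r_4 − e = 8 − 10 ≡ 9 (mod 11). Hence c = [1, 4, 5, 9, 10].
  Check: interpolating c through the α_i gives m(x) = 2 + 10·x (degree < 2) with m(α_i) = c_i for every i, so c is indeed a codeword.


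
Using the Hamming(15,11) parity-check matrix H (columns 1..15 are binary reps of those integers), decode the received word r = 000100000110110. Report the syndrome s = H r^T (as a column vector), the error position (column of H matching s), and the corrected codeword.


s = (0, 1, 1, 0)^T, error position = 6, corrected codeword c = 000101000110110

Compute s = H r^T mod 2 one row at a time:
  s_1 = 0 + 0 + 1 + 1 + 0 + 1 + 1 + 0 = 4 ≡ 0 (mod 2).
  s_2 = 1 + 0 + 0 + 0 + 0 + 1 + 1 + 0 = 3 ≡ 1 (mod 2).
  s_3 = 0 + 0 + 0 + 0 + 1 + 1 + 1 + 0 = 3 ≡ 1 (mod 2).
  s_4 = 0 + 0 + 0 + 0 + 0 + 1 + 1 + 0 = 2 ≡ 0 (mod 2).
s = (0, 1, 1, 0)^T — this equals column 6 of H (binary 0110), so error is at position 6.
Correct: flip bit 6 of r = 000100000110110 to get c = 000101000110110.


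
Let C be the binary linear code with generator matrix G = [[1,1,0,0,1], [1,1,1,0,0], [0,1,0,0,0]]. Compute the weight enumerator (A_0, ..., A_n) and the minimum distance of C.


Weight distribution: A_0 = 1, A_1 = 1, A_2 = 3, A_3 = 3. Minimum distance d = 1.

Enumerate all 2^3 = 8 messages m ∈ F_2^3.
For each, compute codeword c = mG in F_2^5, then tally its weight.
  m = 000 → c = 00000, weight = 0.
  m = 100 → c = 11001, weight = 3.
  m = 010 → c = 11100, weight = 3.
  m = 110 → c = 00101, weight = 2.
  m = 001 → c = 01000, weight = 1.
  m = 101 → c = 10001, weight = 2.
  m = 011 → c = 10100, weight = 2.
  m = 111 → c = 01101, weight = 3.
Tally weights:
  weight 0: 1 codewords.
  weight 1: 1 codewords.
  weight 2: 3 codewords.
  weight 3: 3 codewords.
Minimum distance d = smallest w > 0 with A_w > 0 = 1.
Sanity: Σ A_w = 8 = 2^3 = 8 ✓.


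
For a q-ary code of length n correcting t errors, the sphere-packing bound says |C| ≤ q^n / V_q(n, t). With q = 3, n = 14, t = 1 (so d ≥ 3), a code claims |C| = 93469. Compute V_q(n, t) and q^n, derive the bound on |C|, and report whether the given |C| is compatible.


V_q(n, t) = 29, q^n = 4782969, Hamming bound = 164929, |C| = 93469 ≤ bound (satisfied).

Step 1: Compute V_q(n, t) = Σ_{j=0}^1 C(n, j) (q−1)^j.
  j = 0: C(14,0)·(2)^0 = 1·1 = 1.
  j = 1: C(14,1)·(2)^1 = 14·2 = 28.
  V_q(n, t) = 1 + 28 = 29.
Step 2: q^n = 3^14 = 4782969.
Step 3: Hamming bound ⌊q^n / V_q(n,t)⌋ = ⌊4782969/29⌋ = 164929.
Step 4: Compare |C| = 93469 to 164929: satisfied.
The claimed |C| lies below the Hamming bound.


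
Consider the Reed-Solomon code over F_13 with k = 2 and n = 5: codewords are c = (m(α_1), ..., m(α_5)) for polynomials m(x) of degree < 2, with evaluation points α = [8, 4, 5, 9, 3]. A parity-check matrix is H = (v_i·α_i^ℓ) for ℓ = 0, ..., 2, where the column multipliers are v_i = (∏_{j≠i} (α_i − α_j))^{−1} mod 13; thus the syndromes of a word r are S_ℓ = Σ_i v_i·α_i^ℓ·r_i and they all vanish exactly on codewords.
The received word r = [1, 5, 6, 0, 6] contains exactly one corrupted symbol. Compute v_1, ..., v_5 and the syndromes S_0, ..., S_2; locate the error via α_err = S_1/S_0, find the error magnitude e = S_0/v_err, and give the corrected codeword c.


S = (12, 8, 1), error at position 3, error magnitude e = 2, c = [1, 5, 4, 0, 6].

Step 1: column multipliers v_i = (∏_{j≠i}(α_i − α_j))^{−1} mod 13.
  i = 1 (α = 8): (8−4)(8−5)(8−9)(8−3) = 4·3·(−1)·5 = −60 ≡ 5, so v_1 = 5^{−1} = 8 (mod 13).
  i = 2 (α = 4): (4−8)(4−5)(4−9)(4−3) = (−4)·(−1)·(−5)·1 = −20 ≡ 6, so v_2 = 6^{−1} = 11 (mod 13).
  i = 3 (α = 5): (5−8)(5−4)(5−9)(5−3) = (−3)·1·(−4)·2 = 24 ≡ 11, so v_3 = 11^{−1} = 6 (mod 13).
  i = 4 (α = 9): (9−8)(9−4)(9−5)(9−3) = 1·5·4·6 = 120 ≡ 3, so v_4 = 3^{−1} = 9 (mod 13).
  i = 5 (α = 3): (3−8)(3−4)(3−5)(3−9) = (−5)·(−1)·(−2)·(−6) = 60 ≡ 8, so v_5 = 8^{−1} = 5 (mod 13).
  v = [8, 11, 6, 9, 5].
Step 2: syndromes of r = [1, 5, 6, 0, 6] (all sums mod 13).
  S_0 = Σ v_i r_i = 8·1 + 11·5 + 6·6 + 9·0 + 5·6 = 129 ≡ 12.
  S_1 = Σ v_i α_i r_i = 8·8·1 + 11·4·5 + 6·5·6 + 9·9·0 + 5·3·6 = 554 ≡ 8.
  α_i^2 mod 13 = [12, 3, 12, 3, 9].
  S_2 = Σ v_i α_i^2 r_i = 8·12·1 + 11·3·5 + 6·12·6 + 9·3·0 + 5·9·6 = 963 ≡ 1.
  S = (12, 8, 1) ≠ 0, so r is not a codeword (an error is present).
Step 3: locate the error. For a single error e at position i, S_ℓ = v_i·e·α_i^ℓ, so α_err = S_1/S_0.
  S_0^{−1} = 12^{−1} = 12 (mod 13), so α_err = 8·12 = 96 ≡ 5 = α_3. Error position i = 3.
  Consistency check: S_2/S_1 = 1·5 = 5 ≡ 5 = α_err ✓ (single-error assumption holds).
Step 4: error magnitude e = S_0/v_3 = S_0·∏_{j≠3}(α_3 − α_j) = 12·11 = 132 ≡ 2 (mod 13).
Step 5: correct position 3: c_3 = r_3 − e = 6 − 2 ≡ 4 (mod 13). Hence c = [1, 5, 4, 0, 6].
  Check: interpolating c through the α_i gives m(x) = 9 + 12·x (degree < 2) with m(α_i) = c_i for every i, so c is indeed a codeword.


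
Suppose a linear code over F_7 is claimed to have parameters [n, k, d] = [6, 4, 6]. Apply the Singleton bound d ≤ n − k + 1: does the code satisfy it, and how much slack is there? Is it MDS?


Singleton RHS = n − k + 1 = 3, slack = -3, bound violated (no such code; not MDS).

Singleton bound: d ≤ n − k + 1.
Here n = 6, k = 4, so n − k + 1 = 3.
Given d = 6, check d ≤ 3: NO.
Slack = (n − k + 1) − d = -3.
The slack is negative: d = 6 exceeds n − k + 1 = 3 by 3, so the Singleton bound is violated and no linear [6, 4, 6]_7 code can exist. In particular it is not MDS (MDS requires d = n − k + 1 exactly).
Description: the claimed parameters are [6, 4, 6]_7; such a code would be impossible (violates the Singleton bound).


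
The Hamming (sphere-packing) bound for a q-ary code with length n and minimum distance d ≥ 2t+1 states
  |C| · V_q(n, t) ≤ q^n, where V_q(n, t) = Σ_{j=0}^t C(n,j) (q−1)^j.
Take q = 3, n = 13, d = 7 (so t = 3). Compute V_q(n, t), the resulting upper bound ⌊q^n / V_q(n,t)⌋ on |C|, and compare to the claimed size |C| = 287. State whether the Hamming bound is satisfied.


V_q(n, t) = 2627, q^n = 1594323, Hamming bound = 606, |C| = 287 ≤ bound (satisfied).

Step 1: Compute V_q(n, t) = Σ_{j=0}^3 C(n, j) (q−1)^j.
  j = 0: C(13,0)·(2)^0 = 1·1 = 1.
  j = 1: C(13,1)·(2)^1 = 13·2 = 26.
  j = 2: C(13,2)·(2)^2 = 78·4 = 312.
  j = 3: C(13,3)·(2)^3 = 286·8 = 2288.
  V_q(n, t) = 1 + 26 + 312 + 2288 = 2627.
Step 2: q^n = 3^13 = 1594323.
Step 3: Hamming bound ⌊q^n / V_q(n,t)⌋ = ⌊1594323/2627⌋ = 606.
Step 4: Compare |C| = 287 to 606: satisfied.
The claimed |C| lies below the Hamming bound.


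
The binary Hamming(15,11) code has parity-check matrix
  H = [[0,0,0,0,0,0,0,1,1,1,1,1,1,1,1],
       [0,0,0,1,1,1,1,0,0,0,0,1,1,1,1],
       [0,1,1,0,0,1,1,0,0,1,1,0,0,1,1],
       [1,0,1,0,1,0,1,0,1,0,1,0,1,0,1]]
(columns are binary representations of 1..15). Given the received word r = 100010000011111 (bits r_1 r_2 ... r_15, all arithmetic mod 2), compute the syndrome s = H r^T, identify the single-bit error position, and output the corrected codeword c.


s = (1, 1, 1, 1)^T, error position = 15, corrected codeword c = 100010000011110

Compute s = H r^T mod 2 one row at a time:
  s_1 = 0 + 0 + 0 + 1 + 1 + 1 + 1 + 1 = 5 ≡ 1 (mod 2).
  s_2 = 0 + 1 + 0 + 0 + 1 + 1 + 1 + 1 = 5 ≡ 1 (mod 2).
  s_3 = 0 + 0 + 0 + 0 + 0 + 1 + 1 + 1 = 3 ≡ 1 (mod 2).
  s_4 = 1 + 0 + 1 + 0 + 0 + 1 + 1 + 1 = 5 ≡ 1 (mod 2).
s = (1, 1, 1, 1)^T — this equals column 15 of H (binary 1111), so error is at position 15.
Correct: flip bit 15 of r = 100010000011111 to get c = 100010000011110.


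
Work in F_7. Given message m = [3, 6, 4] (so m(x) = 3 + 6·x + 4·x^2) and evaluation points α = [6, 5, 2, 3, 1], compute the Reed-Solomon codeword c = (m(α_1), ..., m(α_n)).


c = [1, 0, 3, 1, 6]

Message polynomial: m(x) = 3 + 6·x + 4·x^2 (mod 7).
For each evaluation point α_i, compute m(α_i) mod 7:
  α_1 = 6: Horner steps 4 → 2 → 1, so m(6) = 1.
  α_2 = 5: Horner steps 4 → 5 → 0, so m(5) = 0.
  α_3 = 2: Horner steps 4 → 0 → 3, so m(2) = 3.
  α_4 = 3: Horner steps 4 → 4 → 1, so m(3) = 1.
  α_5 = 1: Horner steps 4 → 3 → 6, so m(1) = 6.
Codeword c = [1, 0, 3, 1, 6] ∈ F_7^5.


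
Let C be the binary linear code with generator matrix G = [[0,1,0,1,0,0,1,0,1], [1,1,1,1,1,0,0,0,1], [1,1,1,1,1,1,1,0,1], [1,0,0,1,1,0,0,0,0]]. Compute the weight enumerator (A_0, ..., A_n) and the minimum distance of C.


Weight distribution: A_0 = 1, A_2 = 1, A_3 = 4, A_4 = 4, A_5 = 4, A_6 = 1, A_8 = 1. Minimum distance d = 2.

Enumerate all 2^4 = 16 messages m ∈ F_2^4.
For each, compute codeword c = mG in F_2^9, then tally its weight.
  m = 0000 → c = 000000000, weight = 0.
  m = 1000 → c = 010100101, weight = 4.
  m = 0100 → c = 111110001, weight = 6.
  m = 1100 → c = 101010100, weight = 4.
  m = 0010 → c = 111111101, weight = 8.
  m = 1010 → c = 101011000, weight = 4.
  m = 0110 → c = 000001100, weight = 2.
  m = 1110 → c = 010101001, weight = 4.
  m = 0001 → c = 100110000, weight = 3.
  m = 1001 → c = 110010101, weight = 5.
  m = 0101 → c = 011000001, weight = 3.
  m = 1101 → c = 001100100, weight = 3.
  m = 0011 → c = 011001101, weight = 5.
  m = 1011 → c = 001101000, weight = 3.
  m = 0111 → c = 100111100, weight = 5.
  m = 1111 → c = 110011001, weight = 5.
Tally weights:
  weight 0: 1 codewords.
  weight 2: 1 codewords.
  weight 3: 4 codewords.
  weight 4: 4 codewords.
  weight 5: 4 codewords.
  weight 6: 1 codewords.
  weight 8: 1 codewords.
Minimum distance d = smallest w > 0 with A_w > 0 = 2.
Sanity: Σ A_w = 16 = 2^4 = 16 ✓.


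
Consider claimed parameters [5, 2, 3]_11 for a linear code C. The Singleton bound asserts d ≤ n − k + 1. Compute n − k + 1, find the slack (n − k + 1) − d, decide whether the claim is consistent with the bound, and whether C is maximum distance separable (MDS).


Singleton RHS = n − k + 1 = 4, slack = 1, bound satisfied, not MDS.

Singleton bound: d ≤ n − k + 1.
Here n = 5, k = 2, so n − k + 1 = 4.
Given d = 3, check d ≤ 4: YES.
Slack = (n − k + 1) − d = 1.
The code is NOT MDS (slack = 1 > 0).
Description: the claimed parameters are [5, 2, 3]_11; such a code would be non-MDS.


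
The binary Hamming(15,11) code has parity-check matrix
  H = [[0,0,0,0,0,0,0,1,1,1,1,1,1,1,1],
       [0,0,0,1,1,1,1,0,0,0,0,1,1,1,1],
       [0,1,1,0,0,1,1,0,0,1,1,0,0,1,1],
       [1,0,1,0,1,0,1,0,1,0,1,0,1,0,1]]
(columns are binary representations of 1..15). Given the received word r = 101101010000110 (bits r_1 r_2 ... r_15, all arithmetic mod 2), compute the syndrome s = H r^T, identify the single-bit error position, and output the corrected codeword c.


s = (1, 0, 1, 1)^T, error position = 11, corrected codeword c = 101101010010110

Compute s = H r^T mod 2 one row at a time:
  s_1 = 1 + 0 + 0 + 0 + 0 + 1 + 1 + 0 = 3 ≡ 1 (mod 2).
  s_2 = 1 + 0 + 1 + 0 + 0 + 1 + 1 + 0 = 4 ≡ 0 (mod 2).
  s_3 = 0 + 1 + 1 + 0 + 0 + 0 + 1 + 0 = 3 ≡ 1 (mod 2).
  s_4 = 1 + 1 + 0 + 0 + 0 + 0 + 1 + 0 = 3 ≡ 1 (mod 2).
s = (1, 0, 1, 1)^T — this equals column 11 of H (binary 1011), so error is at position 11.
Correct: flip bit 11 of r = 101101010000110 to get c = 101101010010110.


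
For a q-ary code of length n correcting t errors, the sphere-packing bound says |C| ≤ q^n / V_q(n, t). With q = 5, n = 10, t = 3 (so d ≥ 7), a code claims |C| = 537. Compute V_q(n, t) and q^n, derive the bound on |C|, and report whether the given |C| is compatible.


V_q(n, t) = 8441, q^n = 9765625, Hamming bound = 1156, |C| = 537 ≤ bound (satisfied).

Step 1: Compute V_q(n, t) = Σ_{j=0}^3 C(n, j) (q−1)^j.
  j = 0: C(10,0)·(4)^0 = 1·1 = 1.
  j = 1: C(10,1)·(4)^1 = 10·4 = 40.
  j = 2: C(10,2)·(4)^2 = 45·16 = 720.
  j = 3: C(10,3)·(4)^3 = 120·64 = 7680.
  V_q(n, t) = 1 + 40 + 720 + 7680 = 8441.
Step 2: q^n = 5^10 = 9765625.
Step 3: Hamming bound ⌊q^n / V_q(n,t)⌋ = ⌊9765625/8441⌋ = 1156.
Step 4: Compare |C| = 537 to 1156: satisfied.
The claimed |C| lies below the Hamming bound.


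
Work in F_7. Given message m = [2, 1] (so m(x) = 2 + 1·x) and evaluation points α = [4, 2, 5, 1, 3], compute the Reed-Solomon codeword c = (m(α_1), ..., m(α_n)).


c = [6, 4, 0, 3, 5]

Message polynomial: m(x) = 2 + 1·x (mod 7).
For each evaluation point α_i, compute m(α_i) mod 7:
  α_1 = 4: Horner steps 1 → 6, so m(4) = 6.
  α_2 = 2: Horner steps 1 → 4, so m(2) = 4.
  α_3 = 5: Horner steps 1 → 0, so m(5) = 0.
  α_4 = 1: Horner steps 1 → 3, so m(1) = 3.
  α_5 = 3: Horner steps 1 → 5, so m(3) = 5.
Codeword c = [6, 4, 0, 3, 5] ∈ F_7^5.


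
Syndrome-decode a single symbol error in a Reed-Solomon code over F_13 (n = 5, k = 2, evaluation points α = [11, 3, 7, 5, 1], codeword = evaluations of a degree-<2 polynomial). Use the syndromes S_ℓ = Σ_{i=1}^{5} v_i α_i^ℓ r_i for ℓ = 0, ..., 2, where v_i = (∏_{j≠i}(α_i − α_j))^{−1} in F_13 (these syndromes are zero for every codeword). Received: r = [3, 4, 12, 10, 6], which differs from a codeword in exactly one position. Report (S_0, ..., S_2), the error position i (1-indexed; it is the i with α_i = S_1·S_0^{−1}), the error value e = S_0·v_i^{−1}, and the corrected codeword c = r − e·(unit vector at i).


S = (11, 7, 8), error at position 2, error magnitude e = 9, c = [3, 8, 12, 10, 6].

Step 1: column multipliers v_i = (∏_{j≠i}(α_i − α_j))^{−1} mod 13.
  i = 1 (α = 11): (11−3)(11−7)(11−5)(11−1) = 8·4·6·10 = 1920 ≡ 9, so v_1 = 9^{−1} = 3 (mod 13).
  i = 2 (α = 3): (3−11)(3−7)(3−5)(3−1) = (−8)·(−4)·(−2)·2 = −128 ≡ 2, so v_2 = 2^{−1} = 7 (mod 13).
  i = 3 (α = 7): (7−11)(7−3)(7−5)(7−1) = (−4)·4·2·6 = −192 ≡ 3, so v_3 = 3^{−1} = 9 (mod 13).
  i = 4 (α = 5): (5−11)(5−3)(5−7)(5−1) = (−6)·2·(−2)·4 = 96 ≡ 5, so v_4 = 5^{−1} = 8 (mod 13).
  i = 5 (α = 1): (1−11)(1−3)(1−7)(1−5) = (−10)·(−2)·(−6)·(−4) = 480 ≡ 12, so v_5 = 12^{−1} = 12 (mod 13).
  v = [3, 7, 9, 8, 12].
Step 2: syndromes of r = [3, 4, 12, 10, 6] (all sums mod 13).
  S_0 = Σ v_i r_i = 3·3 + 7·4 + 9·12 + 8·10 + 12·6 = 297 ≡ 11.
  S_1 = Σ v_i α_i r_i = 3·11·3 + 7·3·4 + 9·7·12 + 8·5·10 + 12·1·6 = 1411 ≡ 7.
  α_i^2 mod 13 = [4, 9, 10, 12, 1].
  S_2 = Σ v_i α_i^2 r_i = 3·4·3 + 7·9·4 + 9·10·12 + 8·12·10 + 12·1·6 = 2400 ≡ 8.
  S = (11, 7, 8) ≠ 0, so r is not a codeword (an error is present).
Step 3: locate the error. For a single error e at position i, S_ℓ = v_i·e·α_i^ℓ, so α_err = S_1/S_0.
  S_0^{−1} = 11^{−1} = 6 (mod 13), so α_err = 7·6 = 42 ≡ 3 = α_2. Error position i = 2.
  Consistency check: S_2/S_1 = 8·2 = 16 ≡ 3 = α_err ✓ (single-error assumption holds).
Step 4: error magnitude e = S_0/v_2 = S_0·∏_{j≠2}(α_2 − α_j) = 11·2 = 22 ≡ 9 (mod 13).
Step 5: correct position 2: c_2 = r_2 − e = 4 − 9 ≡ 8 (mod 13). Hence c = [3, 8, 12, 10, 6].
  Check: interpolating c through the α_i gives m(x) = 5 + 1·x (degree < 2) with m(α_i) = c_i for every i, so c is indeed a codeword.


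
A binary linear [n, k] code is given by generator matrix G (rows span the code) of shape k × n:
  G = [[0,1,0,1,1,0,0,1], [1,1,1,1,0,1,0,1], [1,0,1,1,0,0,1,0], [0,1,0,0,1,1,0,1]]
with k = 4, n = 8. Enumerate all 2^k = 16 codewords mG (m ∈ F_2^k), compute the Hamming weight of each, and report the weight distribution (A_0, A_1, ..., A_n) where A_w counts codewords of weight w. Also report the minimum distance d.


Weight distribution: A_0 = 1, A_2 = 2, A_4 = 10, A_6 = 2, A_8 = 1. Minimum distance d = 2.

Enumerate all 2^4 = 16 messages m ∈ F_2^4.
For each, compute codeword c = mG in F_2^8, then tally its weight.
  m = 0000 → c = 00000000, weight = 0.
  m = 1000 → c = 01011001, weight = 4.
  m = 0100 → c = 11110101, weight = 6.
  m = 1100 → c = 10101100, weight = 4.
  m = 0010 → c = 10110010, weight = 4.
  m = 1010 → c = 11101011, weight = 6.
  m = 0110 → c = 01000111, weight = 4.
  m = 1110 → c = 00011110, weight = 4.
  m = 0001 → c = 01001101, weight = 4.
  m = 1001 → c = 00010100, weight = 2.
  m = 0101 → c = 10111000, weight = 4.
  m = 1101 → c = 11100001, weight = 4.
  m = 0011 → c = 11111111, weight = 8.
  m = 1011 → c = 10100110, weight = 4.
  m = 0111 → c = 00001010, weight = 2.
  m = 1111 → c = 01010011, weight = 4.
Tally weights:
  weight 0: 1 codewords.
  weight 2: 2 codewords.
  weight 4: 10 codewords.
  weight 6: 2 codewords.
  weight 8: 1 codewords.
Minimum distance d = smallest w > 0 with A_w > 0 = 2.
Sanity: Σ A_w = 16 = 2^4 = 16 ✓.


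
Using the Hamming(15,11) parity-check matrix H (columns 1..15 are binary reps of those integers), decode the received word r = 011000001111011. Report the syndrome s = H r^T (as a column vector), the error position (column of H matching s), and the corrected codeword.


s = (0, 1, 0, 0)^T, error position = 4, corrected codeword c = 011100001111011

Compute s = H r^T mod 2 one row at a time:
  s_1 = 0 + 1 + 1 + 1 + 1 + 0 + 1 + 1 = 6 ≡ 0 (mod 2).
  s_2 = 0 + 0 + 0 + 0 + 1 + 0 + 1 + 1 = 3 ≡ 1 (mod 2).
  s_3 = 1 + 1 + 0 + 0 + 1 + 1 + 1 + 1 = 6 ≡ 0 (mod 2).
  s_4 = 0 + 1 + 0 + 0 + 1 + 1 + 0 + 1 = 4 ≡ 0 (mod 2).
s = (0, 1, 0, 0)^T — this equals column 4 of H (binary 0100), so error is at position 4.
Correct: flip bit 4 of r = 011000001111011 to get c = 011100001111011.


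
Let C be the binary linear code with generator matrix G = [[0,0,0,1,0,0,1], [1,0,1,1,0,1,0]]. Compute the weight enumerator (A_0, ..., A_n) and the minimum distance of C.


Weight distribution: A_0 = 1, A_2 = 1, A_4 = 2. Minimum distance d = 2.

Enumerate all 2^2 = 4 messages m ∈ F_2^2.
For each, compute codeword c = mG in F_2^7, then tally its weight.
  m = 00 → c = 0000000, weight = 0.
  m = 10 → c = 0001001, weight = 2.
  m = 01 → c = 1011010, weight = 4.
  m = 11 → c = 1010011, weight = 4.
Tally weights:
  weight 0: 1 codewords.
  weight 2: 1 codewords.
  weight 4: 2 codewords.
Minimum distance d = smallest w > 0 with A_w > 0 = 2.
Sanity: Σ A_w = 4 = 2^2 = 4 ✓.


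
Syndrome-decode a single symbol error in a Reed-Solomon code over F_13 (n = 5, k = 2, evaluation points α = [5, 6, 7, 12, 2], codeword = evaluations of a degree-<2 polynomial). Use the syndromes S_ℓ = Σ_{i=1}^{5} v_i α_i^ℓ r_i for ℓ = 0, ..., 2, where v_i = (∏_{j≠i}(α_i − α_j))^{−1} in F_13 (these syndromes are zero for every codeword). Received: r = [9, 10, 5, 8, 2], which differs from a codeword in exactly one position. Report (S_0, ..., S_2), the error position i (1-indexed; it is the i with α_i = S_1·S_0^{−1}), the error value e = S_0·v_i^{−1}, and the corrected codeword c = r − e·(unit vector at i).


S = (5, 4, 11), error at position 2, error magnitude e = 3, c = [9, 7, 5, 8, 2].

Step 1: column multipliers v_i = (∏_{j≠i}(α_i − α_j))^{−1} mod 13.
  i = 1 (α = 5): (5−6)(5−7)(5−12)(5−2) = (−1)·(−2)·(−7)·3 = −42 ≡ 10, so v_1 = 10^{−1} = 4 (mod 13).
  i = 2 (α = 6): (6−5)(6−7)(6−12)(6−2) = 1·(−1)·(−6)·4 = 24 ≡ 11, so v_2 = 11^{−1} = 6 (mod 13).
  i = 3 (α = 7): (7−5)(7−6)(7−12)(7−2) = 2·1·(−5)·5 = −50 ≡ 2, so v_3 = 2^{−1} = 7 (mod 13).
  i = 4 (α = 12): (12−5)(12−6)(12−7)(12−2) = 7·6·5·10 = 2100 ≡ 7, so v_4 = 7^{−1} = 2 (mod 13).
  i = 5 (α = 2): (2−5)(2−6)(2−7)(2−12) = (−3)·(−4)·(−5)·(−10) = 600 ≡ 2, so v_5 = 2^{−1} = 7 (mod 13).
  v = [4, 6, 7, 2, 7].
Step 2: syndromes of r = [9, 10, 5, 8, 2] (all sums mod 13).
  S_0 = Σ v_i r_i = 4·9 + 6·10 + 7·5 + 2·8 + 7·2 = 161 ≡ 5.
  S_1 = Σ v_i α_i r_i = 4·5·9 + 6·6·10 + 7·7·5 + 2·12·8 + 7·2·2 = 1005 ≡ 4.
  α_i^2 mod 13 = [12, 10, 10, 1, 4].
  S_2 = Σ v_i α_i^2 r_i = 4·12·9 + 6·10·10 + 7·10·5 + 2·1·8 + 7·4·2 = 1454 ≡ 11.
  S = (5, 4, 11) ≠ 0, so r is not a codeword (an error is present).
Step 3: locate the error. For a single error e at position i, S_ℓ = v_i·e·α_i^ℓ, so α_err = S_1/S_0.
  S_0^{−1} = 5^{−1} = 8 (mod 13), so α_err = 4·8 = 32 ≡ 6 = α_2. Error position i = 2.
  Consistency check: S_2/S_1 = 11·10 = 110 ≡ 6 = α_err ✓ (single-error assumption holds).
Step 4: error magnitude e = S_0/v_2 = S_0·∏_{j≠2}(α_2 − α_j) = 5·11 = 55 ≡ 3 (mod 13).
Step 5: correct position 2: c_2 = r_2 − e = 10 − 3 ≡ 7 (mod 13). Hence c = [9, 7, 5, 8, 2].
  Check: interpolating c through the α_i gives m(x) = 6 + 11·x (degree < 2) with m(α_i) = c_i for every i, so c is indeed a codeword.


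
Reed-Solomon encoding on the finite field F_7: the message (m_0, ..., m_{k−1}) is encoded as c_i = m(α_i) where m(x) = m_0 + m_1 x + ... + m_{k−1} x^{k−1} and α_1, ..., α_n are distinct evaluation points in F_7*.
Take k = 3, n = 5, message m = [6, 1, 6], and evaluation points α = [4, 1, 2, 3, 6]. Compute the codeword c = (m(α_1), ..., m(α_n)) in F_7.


c = [1, 6, 4, 0, 4]

Message polynomial: m(x) = 6 + 1·x + 6·x^2 (mod 7).
For each evaluation point α_i, compute m(α_i) mod 7:
  α_1 = 4: Horner steps 6 → 4 → 1, so m(4) = 1.
  α_2 = 1: Horner steps 6 → 0 → 6, so m(1) = 6.
  α_3 = 2: Horner steps 6 → 6 → 4, so m(2) = 4.
  α_4 = 3: Horner steps 6 → 5 → 0, so m(3) = 0.
  α_5 = 6: Horner steps 6 → 2 → 4, so m(6) = 4.
Codeword c = [1, 6, 4, 0, 4] ∈ F_7^5.


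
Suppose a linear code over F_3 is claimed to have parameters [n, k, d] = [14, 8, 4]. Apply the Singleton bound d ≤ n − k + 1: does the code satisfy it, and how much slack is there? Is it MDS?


Singleton RHS = n − k + 1 = 7, slack = 3, bound satisfied, not MDS.

Singleton bound: d ≤ n − k + 1.
Here n = 14, k = 8, so n − k + 1 = 7.
Given d = 4, check d ≤ 7: YES.
Slack = (n − k + 1) − d = 3.
The code is NOT MDS (slack = 3 > 0).
Description: the claimed parameters are [14, 8, 4]_3; such a code would be non-MDS.


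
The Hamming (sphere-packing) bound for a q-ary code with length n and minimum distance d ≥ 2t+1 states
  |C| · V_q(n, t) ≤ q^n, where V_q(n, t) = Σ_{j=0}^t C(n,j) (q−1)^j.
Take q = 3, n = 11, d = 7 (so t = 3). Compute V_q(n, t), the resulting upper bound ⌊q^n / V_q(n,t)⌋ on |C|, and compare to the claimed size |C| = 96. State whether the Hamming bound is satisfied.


V_q(n, t) = 1563, q^n = 177147, Hamming bound = 113, |C| = 96 ≤ bound (satisfied).

Step 1: Compute V_q(n, t) = Σ_{j=0}^3 C(n, j) (q−1)^j.
  j = 0: C(11,0)·(2)^0 = 1·1 = 1.
  j = 1: C(11,1)·(2)^1 = 11·2 = 22.
  j = 2: C(11,2)·(2)^2 = 55·4 = 220.
  j = 3: C(11,3)·(2)^3 = 165·8 = 1320.
  V_q(n, t) = 1 + 22 + 220 + 1320 = 1563.
Step 2: q^n = 3^11 = 177147.
Step 3: Hamming bound ⌊q^n / V_q(n,t)⌋ = ⌊177147/1563⌋ = 113.
Step 4: Compare |C| = 96 to 113: satisfied.
The claimed |C| lies below the Hamming bound.


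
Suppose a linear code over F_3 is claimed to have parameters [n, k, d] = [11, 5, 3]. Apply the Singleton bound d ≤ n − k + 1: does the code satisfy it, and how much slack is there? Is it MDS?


Singleton RHS = n − k + 1 = 7, slack = 4, bound satisfied, not MDS.

Singleton bound: d ≤ n − k + 1.
Here n = 11, k = 5, so n − k + 1 = 7.
Given d = 3, check d ≤ 7: YES.
Slack = (n − k + 1) − d = 4.
The code is NOT MDS (slack = 4 > 0).
Description: the claimed parameters are [11, 5, 3]_3; such a code would be non-MDS.


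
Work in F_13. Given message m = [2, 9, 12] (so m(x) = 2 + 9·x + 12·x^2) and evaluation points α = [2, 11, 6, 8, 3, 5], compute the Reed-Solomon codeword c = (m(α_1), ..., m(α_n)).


c = [3, 6, 7, 10, 7, 9]

Message polynomial: m(x) = 2 + 9·x + 12·x^2 (mod 13).
For each evaluation point α_i, compute m(α_i) mod 13:
  α_1 = 2: Horner steps 12 → 7 → 3, so m(2) = 3.
  α_2 = 11: Horner steps 12 → 11 → 6, so m(11) = 6.
  α_3 = 6: Horner steps 12 → 3 → 7, so m(6) = 7.
  α_4 = 8: Horner steps 12 → 1 → 10, so m(8) = 10.
  α_5 = 3: Horner steps 12 → 6 → 7, so m(3) = 7.
  α_6 = 5: Horner steps 12 → 4 → 9, so m(5) = 9.
Codeword c = [3, 6, 7, 10, 7, 9] ∈ F_13^6.


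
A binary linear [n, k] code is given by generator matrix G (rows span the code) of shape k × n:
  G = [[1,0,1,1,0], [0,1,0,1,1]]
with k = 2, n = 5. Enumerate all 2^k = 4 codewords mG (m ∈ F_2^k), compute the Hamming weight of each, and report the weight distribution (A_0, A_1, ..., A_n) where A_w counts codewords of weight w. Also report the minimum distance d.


Weight distribution: A_0 = 1, A_3 = 2, A_4 = 1. Minimum distance d = 3.

Enumerate all 2^2 = 4 messages m ∈ F_2^2.
For each, compute codeword c = mG in F_2^5, then tally its weight.
  m = 00 → c = 00000, weight = 0.
  m = 10 → c = 10110, weight = 3.
  m = 01 → c = 01011, weight = 3.
  m = 11 → c = 11101, weight = 4.
Tally weights:
  weight 0: 1 codewords.
  weight 3: 2 codewords.
  weight 4: 1 codewords.
Minimum distance d = smallest w > 0 with A_w > 0 = 3.
Sanity: Σ A_w = 4 = 2^2 = 4 ✓.


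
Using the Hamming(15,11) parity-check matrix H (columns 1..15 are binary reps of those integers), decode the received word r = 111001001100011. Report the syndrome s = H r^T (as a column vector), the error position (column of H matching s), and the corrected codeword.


s = (0, 1, 0, 0)^T, error position = 4, corrected codeword c = 111101001100011

Compute s = H r^T mod 2 one row at a time:
  s_1 = 0 + 1 + 1 + 0 + 0 + 0 + 1 + 1 = 4 ≡ 0 (mod 2).
  s_2 = 0 + 0 + 1 + 0 + 0 + 0 + 1 + 1 = 3 ≡ 1 (mod 2).
  s_3 = 1 + 1 + 1 + 0 + 1 + 0 + 1 + 1 = 6 ≡ 0 (mod 2).
  s_4 = 1 + 1 + 0 + 0 + 1 + 0 + 0 + 1 = 4 ≡ 0 (mod 2).
s = (0, 1, 0, 0)^T — this equals column 4 of H (binary 0100), so error is at position 4.
Correct: flip bit 4 of r = 111001001100011 to get c = 111101001100011.


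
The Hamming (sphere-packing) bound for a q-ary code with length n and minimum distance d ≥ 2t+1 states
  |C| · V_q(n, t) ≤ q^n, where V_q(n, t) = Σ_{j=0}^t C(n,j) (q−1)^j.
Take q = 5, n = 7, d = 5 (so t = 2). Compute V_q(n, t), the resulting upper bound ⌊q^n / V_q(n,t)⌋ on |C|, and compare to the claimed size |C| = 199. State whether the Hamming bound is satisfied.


V_q(n, t) = 365, q^n = 78125, Hamming bound = 214, |C| = 199 ≤ bound (satisfied).

Step 1: Compute V_q(n, t) = Σ_{j=0}^2 C(n, j) (q−1)^j.
  j = 0: C(7,0)·(4)^0 = 1·1 = 1.
  j = 1: C(7,1)·(4)^1 = 7·4 = 28.
  j = 2: C(7,2)·(4)^2 = 21·16 = 336.
  V_q(n, t) = 1 + 28 + 336 = 365.
Step 2: q^n = 5^7 = 78125.
Step 3: Hamming bound ⌊q^n / V_q(n,t)⌋ = ⌊78125/365⌋ = 214.
Step 4: Compare |C| = 199 to 214: satisfied.
The claimed |C| lies below the Hamming bound.


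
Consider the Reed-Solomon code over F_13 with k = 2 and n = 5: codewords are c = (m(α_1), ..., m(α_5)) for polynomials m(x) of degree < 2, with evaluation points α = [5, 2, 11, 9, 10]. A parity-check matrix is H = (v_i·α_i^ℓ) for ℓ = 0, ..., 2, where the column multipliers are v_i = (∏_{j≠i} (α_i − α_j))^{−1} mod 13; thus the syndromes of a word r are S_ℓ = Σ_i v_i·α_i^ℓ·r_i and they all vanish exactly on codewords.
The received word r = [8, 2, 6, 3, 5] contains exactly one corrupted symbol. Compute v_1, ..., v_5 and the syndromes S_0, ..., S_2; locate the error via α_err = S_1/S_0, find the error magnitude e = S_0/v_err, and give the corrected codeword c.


S = (3, 7, 12), error at position 3, error magnitude e = 12, c = [8, 2, 7, 3, 5].

Step 1: column multipliers v_i = (∏_{j≠i}(α_i − α_j))^{−1} mod 13.
  i = 1 (α = 5): (5−2)(5−11)(5−9)(5−10) = 3·(−6)·(−4)·(−5) = −360 ≡ 4, so v_1 = 4^{−1} = 10 (mod 13).
  i = 2 (α = 2): (2−5)(2−11)(2−9)(2−10) = (−3)·(−9)·(−7)·(−8) = 1512 ≡ 4, so v_2 = 4^{−1} = 10 (mod 13).
  i = 3 (α = 11): (11−5)(11−2)(11−9)(11−10) = 6·9·2·1 = 108 ≡ 4, so v_3 = 4^{−1} = 10 (mod 13).
  i = 4 (α = 9): (9−5)(9−2)(9−11)(9−10) = 4·7·(−2)·(−1) = 56 ≡ 4, so v_4 = 4^{−1} = 10 (mod 13).
  i = 5 (α = 10): (10−5)(10−2)(10−11)(10−9) = 5·8·(−1)·1 = −40 ≡ 12, so v_5 = 12^{−1} = 12 (mod 13).
  v = [10, 10, 10, 10, 12].
Step 2: syndromes of r = [8, 2, 6, 3, 5] (all sums mod 13).
  S_0 = Σ v_i r_i = 10·8 + 10·2 + 10·6 + 10·3 + 12·5 = 250 ≡ 3.
  S_1 = Σ v_i α_i r_i = 10·5·8 + 10·2·2 + 10·11·6 + 10·9·3 + 12·10·5 = 1970 ≡ 7.
  α_i^2 mod 13 = [12, 4, 4, 3, 9].
  S_2 = Σ v_i α_i^2 r_i = 10·12·8 + 10·4·2 + 10·4·6 + 10·3·3 + 12·9·5 = 1910 ≡ 12.
  S = (3, 7, 12) ≠ 0, so r is not a codeword (an error is present).
Step 3: locate the error. For a single error e at position i, S_ℓ = v_i·e·α_i^ℓ, so α_err = S_1/S_0.
  S_0^{−1} = 3^{−1} = 9 (mod 13), so α_err = 7·9 = 63 ≡ 11 = α_3. Error position i = 3.
  Consistency check: S_2/S_1 = 12·2 = 24 ≡ 11 = α_err ✓ (single-error assumption holds).
Step 4: error magnitude e = S_0/v_3 = S_0·∏_{j≠3}(α_3 − α_j) = 3·4 = 12 ≡ 12 (mod 13).
Step 5: correct position 3: c_3 = r_3 − e = 6 − 12 ≡ 7 (mod 13). Hence c = [8, 2, 7, 3, 5].
  Check: interpolating c through the α_i gives m(x) = 11 + 2·x (degree < 2) with m(α_i) = c_i for every i, so c is indeed a codeword.


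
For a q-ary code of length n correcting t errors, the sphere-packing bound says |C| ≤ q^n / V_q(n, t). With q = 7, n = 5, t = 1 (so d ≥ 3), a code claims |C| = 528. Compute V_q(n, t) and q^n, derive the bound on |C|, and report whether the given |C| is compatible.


V_q(n, t) = 31, q^n = 16807, Hamming bound = 542, |C| = 528 ≤ bound (satisfied).

Step 1: Compute V_q(n, t) = Σ_{j=0}^1 C(n, j) (q−1)^j.
  j = 0: C(5,0)·(6)^0 = 1·1 = 1.
  j = 1: C(5,1)·(6)^1 = 5·6 = 30.
  V_q(n, t) = 1 + 30 = 31.
Step 2: q^n = 7^5 = 16807.
Step 3: Hamming bound ⌊q^n / V_q(n,t)⌋ = ⌊16807/31⌋ = 542.
Step 4: Compare |C| = 528 to 542: satisfied.
The claimed |C| lies below the Hamming bound.


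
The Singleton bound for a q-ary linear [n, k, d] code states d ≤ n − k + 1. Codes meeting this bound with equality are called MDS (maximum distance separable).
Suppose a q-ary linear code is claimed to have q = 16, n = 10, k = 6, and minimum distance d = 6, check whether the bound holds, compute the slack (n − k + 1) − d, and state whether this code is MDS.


Singleton RHS = n − k + 1 = 5, slack = -1, bound violated (no such code; not MDS).

Singleton bound: d ≤ n − k + 1.
Here n = 10, k = 6, so n − k + 1 = 5.
Given d = 6, check d ≤ 5: NO.
Slack = (n − k + 1) − d = -1.
The slack is negative: d = 6 exceeds n − k + 1 = 5 by 1, so the Singleton bound is violated and no linear [10, 6, 6]_16 code can exist. In particular it is not MDS (MDS requires d = n − k + 1 exactly).
Description: the claimed parameters are [10, 6, 6]_16; such a code would be impossible (violates the Singleton bound).


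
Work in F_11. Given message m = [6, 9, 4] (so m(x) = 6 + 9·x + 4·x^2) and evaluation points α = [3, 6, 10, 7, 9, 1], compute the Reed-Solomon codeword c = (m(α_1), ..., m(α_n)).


c = [3, 6, 1, 1, 4, 8]

Message polynomial: m(x) = 6 + 9·x + 4·x^2 (mod 11).
For each evaluation point α_i, compute m(α_i) mod 11:
  α_1 = 3: Horner steps 4 → 10 → 3, so m(3) = 3.
  α_2 = 6: Horner steps 4 → 0 → 6, so m(6) = 6.
  α_3 = 10: Horner steps 4 → 5 → 1, so m(10) = 1.
  α_4 = 7: Horner steps 4 → 4 → 1, so m(7) = 1.
  α_5 = 9: Horner steps 4 → 1 → 4, so m(9) = 4.
  α_6 = 1: Horner steps 4 → 2 → 8, so m(1) = 8.
Codeword c = [3, 6, 1, 1, 4, 8] ∈ F_11^6.


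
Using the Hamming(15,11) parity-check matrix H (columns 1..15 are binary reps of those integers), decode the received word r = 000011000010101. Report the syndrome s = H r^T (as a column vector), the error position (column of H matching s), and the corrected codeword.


s = (1, 0, 1, 0)^T, error position = 10, corrected codeword c = 000011000110101

Compute s = H r^T mod 2 one row at a time:
  s_1 = 0 + 0 + 0 + 1 + 0 + 1 + 0 + 1 = 3 ≡ 1 (mod 2).
  s_2 = 0 + 1 + 1 + 0 + 0 + 1 + 0 + 1 = 4 ≡ 0 (mod 2).
  s_3 = 0 + 0 + 1 + 0 + 0 + 1 + 0 + 1 = 3 ≡ 1 (mod 2).
  s_4 = 0 + 0 + 1 + 0 + 0 + 1 + 1 + 1 = 4 ≡ 0 (mod 2).
s = (1, 0, 1, 0)^T — this equals column 10 of H (binary 1010), so error is at position 10.
Correct: flip bit 10 of r = 000011000010101 to get c = 000011000110101.


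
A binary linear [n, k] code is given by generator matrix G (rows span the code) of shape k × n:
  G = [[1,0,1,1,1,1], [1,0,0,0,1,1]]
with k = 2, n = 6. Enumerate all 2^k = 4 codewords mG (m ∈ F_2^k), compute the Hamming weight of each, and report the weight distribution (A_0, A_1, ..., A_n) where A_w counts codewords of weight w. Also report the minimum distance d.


Weight distribution: A_0 = 1, A_2 = 1, A_3 = 1, A_5 = 1. Minimum distance d = 2.

Enumerate all 2^2 = 4 messages m ∈ F_2^2.
For each, compute codeword c = mG in F_2^6, then tally its weight.
  m = 00 → c = 000000, weight = 0.
  m = 10 → c = 101111, weight = 5.
  m = 01 → c = 100011, weight = 3.
  m = 11 → c = 001100, weight = 2.
Tally weights:
  weight 0: 1 codewords.
  weight 2: 1 codewords.
  weight 3: 1 codewords.
  weight 5: 1 codewords.
Minimum distance d = smallest w > 0 with A_w > 0 = 2.
Sanity: Σ A_w = 4 = 2^2 = 4 ✓.


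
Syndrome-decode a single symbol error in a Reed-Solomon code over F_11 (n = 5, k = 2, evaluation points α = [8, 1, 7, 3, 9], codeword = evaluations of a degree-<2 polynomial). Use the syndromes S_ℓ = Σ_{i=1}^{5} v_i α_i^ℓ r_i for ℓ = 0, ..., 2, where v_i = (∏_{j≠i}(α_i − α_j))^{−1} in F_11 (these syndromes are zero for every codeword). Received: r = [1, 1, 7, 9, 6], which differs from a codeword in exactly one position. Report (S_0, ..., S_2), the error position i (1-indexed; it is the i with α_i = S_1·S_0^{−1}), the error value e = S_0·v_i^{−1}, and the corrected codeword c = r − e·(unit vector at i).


S = (2, 2, 2), error at position 2, error magnitude e = 2, c = [1, 10, 7, 9, 6].

Step 1: column multipliers v_i = (∏_{j≠i}(α_i − α_j))^{−1} mod 11.
  i = 1 (α = 8): (8−1)(8−7)(8−3)(8−9) = 7·1·5·(−1) = −35 ≡ 9, so v_1 = 9^{−1} = 5 (mod 11).
  i = 2 (α = 1): (1−8)(1−7)(1−3)(1−9) = (−7)·(−6)·(−2)·(−8) = 672 ≡ 1, so v_2 = 1^{−1} = 1 (mod 11).
  i = 3 (α = 7): (7−8)(7−1)(7−3)(7−9) = (−1)·6·4·(−2) = 48 ≡ 4, so v_3 = 4^{−1} = 3 (mod 11).
  i = 4 (α = 3): (3−8)(3−1)(3−7)(3−9) = (−5)·2·(−4)·(−6) = −240 ≡ 2, so v_4 = 2^{−1} = 6 (mod 11).
  i = 5 (α = 9): (9−8)(9−1)(9−7)(9−3) = 1·8·2·6 = 96 ≡ 8, so v_5 = 8^{−1} = 7 (mod 11).
  v = [5, 1, 3, 6, 7].
Step 2: syndromes of r = [1, 1, 7, 9, 6] (all sums mod 11).
  S_0 = Σ v_i r_i = 5·1 + 1·1 + 3·7 + 6·9 + 7·6 = 123 ≡ 2.
  S_1 = Σ v_i α_i r_i = 5·8·1 + 1·1·1 + 3·7·7 + 6·3·9 + 7·9·6 = 728 ≡ 2.
  α_i^2 mod 11 = [9, 1, 5, 9, 4].
  S_2 = Σ v_i α_i^2 r_i = 5·9·1 + 1·1·1 + 3·5·7 + 6·9·9 + 7·4·6 = 805 ≡ 2.
  S = (2, 2, 2) ≠ 0, so r is not a codeword (an error is present).
Step 3: locate the error. For a single error e at position i, S_ℓ = v_i·e·α_i^ℓ, so α_err = S_1/S_0.
  S_0^{−1} = 2^{−1} = 6 (mod 11), so α_err = 2·6 = 12 ≡ 1 = α_2. Error position i = 2.
  Consistency check: S_2/S_1 = 2·6 = 12 ≡ 1 = α_err ✓ (single-error assumption holds).
Step 4: error magnitude e = S_0/v_2 = S_0·∏_{j≠2}(α_2 − α_j) = 2·1 = 2 ≡ 2 (mod 11).
Step 5: correct position 2: c_2 = r_2 − e = 1 − 2 ≡ 10 (mod 11). Hence c = [1, 10, 7, 9, 6].
  Check: interpolating c through the α_i gives m(x) = 5 + 5·x (degree < 2) with m(α_i) = c_i for every i, so c is indeed a codeword.


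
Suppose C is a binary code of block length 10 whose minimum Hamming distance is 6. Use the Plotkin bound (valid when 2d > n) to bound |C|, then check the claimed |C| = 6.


Plotkin bound M ≤ 6; given |C| = 6 ≤ bound (satisfied).

Check applicability: 2d = 12, n = 10.
2d − n = 2 > 0, so Plotkin applies.
Compute d/(2d−n) = 6/2 ≈ 3.0000.
⌊d/(2d−n)⌋ = 3.
Plotkin bound: M ≤ 2·3 = 6.
Given |C| = 6, check: satisfied.
This |C| is at the Plotkin bound.


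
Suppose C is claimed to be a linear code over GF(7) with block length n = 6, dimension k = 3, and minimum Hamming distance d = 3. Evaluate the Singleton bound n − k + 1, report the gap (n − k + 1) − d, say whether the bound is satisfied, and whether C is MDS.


Singleton RHS = n − k + 1 = 4, slack = 1, bound satisfied, not MDS.

Singleton bound: d ≤ n − k + 1.
Here n = 6, k = 3, so n − k + 1 = 4.
Given d = 3, check d ≤ 4: YES.
Slack = (n − k + 1) − d = 1.
The code is NOT MDS (slack = 1 > 0).
Description: the claimed parameters are [6, 3, 3]_7; such a code would be non-MDS.


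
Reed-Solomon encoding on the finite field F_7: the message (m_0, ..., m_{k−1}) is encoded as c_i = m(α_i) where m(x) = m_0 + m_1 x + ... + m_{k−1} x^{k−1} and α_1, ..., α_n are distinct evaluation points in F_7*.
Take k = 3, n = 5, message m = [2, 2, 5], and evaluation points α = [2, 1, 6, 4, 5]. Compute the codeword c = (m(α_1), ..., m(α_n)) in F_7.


c = [5, 2, 5, 6, 4]

Message polynomial: m(x) = 2 + 2·x + 5·x^2 (mod 7).
For each evaluation point α_i, compute m(α_i) mod 7:
  α_1 = 2: Horner steps 5 → 5 → 5, so m(2) = 5.
  α_2 = 1: Horner steps 5 → 0 → 2, so m(1) = 2.
  α_3 = 6: Horner steps 5 → 4 → 5, so m(6) = 5.
  α_4 = 4: Horner steps 5 → 1 → 6, so m(4) = 6.
  α_5 = 5: Horner steps 5 → 6 → 4, so m(5) = 4.
Codeword c = [5, 2, 5, 6, 4] ∈ F_7^5.
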